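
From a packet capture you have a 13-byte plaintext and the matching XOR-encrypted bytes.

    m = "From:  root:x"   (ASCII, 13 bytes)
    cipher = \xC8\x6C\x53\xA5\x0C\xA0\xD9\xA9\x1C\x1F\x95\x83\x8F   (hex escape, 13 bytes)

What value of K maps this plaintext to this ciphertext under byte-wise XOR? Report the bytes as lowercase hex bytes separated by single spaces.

8e 1e 3c c8 36 80 f9 db 73 70 e1 b9 f7

Since cipher = m ⊕ K, XORing both sides with m gives K = m ⊕ cipher.
byte 0: 46 XOR c8 = 8e
byte 1: 72 XOR 6c = 1e
byte 2: 6f XOR 53 = 3c
byte 3: 6d XOR a5 = c8
byte 4: 3a XOR 0c = 36
byte 5: 20 XOR a0 = 80
byte 6: 20 XOR d9 = f9
byte 7: 72 XOR a9 = db
byte 8: 6f XOR 1c = 73
byte 9: 6f XOR 1f = 70
byte 10: 74 XOR 95 = e1
byte 11: 3a XOR 83 = b9
byte 12: 78 XOR 8f = f7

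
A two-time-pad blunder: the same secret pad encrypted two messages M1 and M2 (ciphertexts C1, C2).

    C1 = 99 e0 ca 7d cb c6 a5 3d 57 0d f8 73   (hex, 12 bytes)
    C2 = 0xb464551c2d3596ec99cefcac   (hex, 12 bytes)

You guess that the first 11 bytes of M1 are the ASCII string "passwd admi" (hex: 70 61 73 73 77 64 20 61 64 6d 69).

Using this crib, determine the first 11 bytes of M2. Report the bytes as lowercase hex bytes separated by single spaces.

First, C1 ⊕ C2 = (M1 ⊕ K) ⊕ (M2 ⊕ K) = M1 ⊕ M2, so the key drops out. Then M2 = (M1 ⊕ M2) ⊕ M1 over the first 11 bytes.
byte 0: (99 xor b4) xor 70 = 2d xor 70 = 5d
byte 1: (e0 xor 64) xor 61 = 84 xor 61 = e5
byte 2: (ca xor 55) xor 73 = 9f xor 73 = ec
byte 3: (7d xor 1c) xor 73 = 61 xor 73 = 12
byte 4: (cb xor 2d) xor 77 = e6 xor 77 = 91
byte 5: (c6 xor 35) xor 64 = f3 xor 64 = 97
byte 6: (a5 xor 96) xor 20 = 33 xor 20 = 13
byte 7: (3d xor ec) xor 61 = d1 xor 61 = b0
byte 8: (57 xor 99) xor 64 = ce xor 64 = aa
byte 9: (0d xor ce) xor 6d = c3 xor 6d = ae
byte 10: (f8 xor fc) xor 69 = 04 xor 69 = 6d

5d e5 ec 12 91 97 13 b0 aa ae 6d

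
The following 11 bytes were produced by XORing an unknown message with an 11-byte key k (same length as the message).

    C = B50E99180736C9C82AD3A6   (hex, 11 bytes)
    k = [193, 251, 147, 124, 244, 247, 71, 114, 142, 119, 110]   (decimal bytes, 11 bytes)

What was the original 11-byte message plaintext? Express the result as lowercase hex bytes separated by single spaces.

74 f5 0a 64 f3 c1 8e ba a4 a4 c8

XOR is its own inverse, so applying the key byte-wise gives the result directly.
b5 ^ c1 = 74
0e ^ fb = f5
99 ^ 93 = 0a
18 ^ 7c = 64
07 ^ f4 = f3
36 ^ f7 = c1
c9 ^ 47 = 8e
c8 ^ 72 = ba
2a ^ 8e = a4
d3 ^ 77 = a4
a6 ^ 6e = c8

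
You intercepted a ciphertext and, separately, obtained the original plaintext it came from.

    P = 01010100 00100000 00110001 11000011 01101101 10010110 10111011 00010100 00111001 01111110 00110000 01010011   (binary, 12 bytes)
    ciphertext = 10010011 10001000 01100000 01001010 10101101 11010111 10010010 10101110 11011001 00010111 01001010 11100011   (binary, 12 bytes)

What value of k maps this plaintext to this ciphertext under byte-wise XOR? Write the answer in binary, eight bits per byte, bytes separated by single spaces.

11000111 10101000 01010001 10001001 11000000 01000001 00101001 10111010 11100000 01101001 01111010 10110000

Since ciphertext = P ⊕ k, XORing both sides with P gives k = P ⊕ ciphertext.
 84 ^ 147 = 199
 32 ^ 136 = 168
 49 ^  96 =  81
195 ^  74 = 137
109 ^ 173 = 192
150 ^ 215 =  65
187 ^ 146 =  41
 20 ^ 174 = 186
 57 ^ 217 = 224
126 ^  23 = 105
 48 ^  74 = 122
 83 ^ 227 = 176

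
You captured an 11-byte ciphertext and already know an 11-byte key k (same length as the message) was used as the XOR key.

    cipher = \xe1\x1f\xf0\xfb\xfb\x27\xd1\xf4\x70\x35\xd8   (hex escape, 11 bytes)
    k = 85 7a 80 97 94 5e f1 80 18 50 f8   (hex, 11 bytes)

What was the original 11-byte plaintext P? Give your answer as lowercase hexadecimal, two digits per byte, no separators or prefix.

6465706c6f792074686520

11100001 ^ 10000101 = 01100100
00011111 ^ 01111010 = 01100101
11110000 ^ 10000000 = 01110000
11111011 ^ 10010111 = 01101100
11111011 ^ 10010100 = 01101111
00100111 ^ 01011110 = 01111001
11010001 ^ 11110001 = 00100000
11110100 ^ 10000000 = 01110100
01110000 ^ 00011000 = 01101000
00110101 ^ 01010000 = 01100101
11011000 ^ 11111000 = 00100000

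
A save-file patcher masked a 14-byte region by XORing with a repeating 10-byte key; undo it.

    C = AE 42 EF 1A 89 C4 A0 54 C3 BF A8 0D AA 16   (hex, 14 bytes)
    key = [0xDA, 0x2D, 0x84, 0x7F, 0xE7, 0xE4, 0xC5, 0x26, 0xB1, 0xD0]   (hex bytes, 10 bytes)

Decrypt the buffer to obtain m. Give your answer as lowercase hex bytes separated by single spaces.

The 10-byte key repeats, so the effective keystream is da 2d 84 7f e7 e4 c5 26 b1 d0 da 2d 84 7f.
byte 0: ae XOR da = 74
byte 1: 42 XOR 2d = 6f
byte 2: ef XOR 84 = 6b
byte 3: 1a XOR 7f = 65
byte 4: 89 XOR e7 = 6e
byte 5: c4 XOR e4 = 20
byte 6: a0 XOR c5 = 65
byte 7: 54 XOR 26 = 72
byte 8: c3 XOR b1 = 72
byte 9: bf XOR d0 = 6f
byte 10: a8 XOR da = 72
byte 11: 0d XOR 2d = 20
byte 12: aa XOR 84 = 2e
byte 13: 16 XOR 7f = 69

74 6f 6b 65 6e 20 65 72 72 6f 72 20 2e 69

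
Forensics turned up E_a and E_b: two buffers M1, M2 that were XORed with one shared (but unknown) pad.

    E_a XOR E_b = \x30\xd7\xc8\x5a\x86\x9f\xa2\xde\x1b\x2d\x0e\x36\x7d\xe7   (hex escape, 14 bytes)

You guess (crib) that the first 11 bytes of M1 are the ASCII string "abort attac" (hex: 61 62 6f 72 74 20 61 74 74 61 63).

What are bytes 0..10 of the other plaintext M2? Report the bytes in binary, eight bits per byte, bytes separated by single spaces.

01010001 10110101 10100111 00101000 11110010 10111111 11000011 10101010 01101111 01001100 01101101

Since E_a ⊕ E_b = M1 ⊕ M2, XORing with the guessed M1 bytes yields the corresponding M2 bytes: M2 = (E_a ⊕ E_b) ⊕ M1.
byte 0:  48 ^  97 =  81
byte 1: 215 ^  98 = 181
byte 2: 200 ^ 111 = 167
byte 3:  90 ^ 114 =  40
byte 4: 134 ^ 116 = 242
byte 5: 159 ^  32 = 191
byte 6: 162 ^  97 = 195
byte 7: 222 ^ 116 = 170
byte 8:  27 ^ 116 = 111
byte 9:  45 ^  97 =  76
byte 10:  14 ^  99 = 109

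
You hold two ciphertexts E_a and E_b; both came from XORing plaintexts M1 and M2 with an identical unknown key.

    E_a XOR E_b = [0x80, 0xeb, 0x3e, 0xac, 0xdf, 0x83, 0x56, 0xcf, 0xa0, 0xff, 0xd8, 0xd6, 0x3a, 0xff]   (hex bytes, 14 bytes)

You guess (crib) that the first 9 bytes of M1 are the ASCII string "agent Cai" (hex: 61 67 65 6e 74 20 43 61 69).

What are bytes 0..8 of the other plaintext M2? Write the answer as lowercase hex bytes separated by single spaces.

Since E_a ⊕ E_b = M1 ⊕ M2, XORing with the guessed M1 bytes yields the corresponding M2 bytes: M2 = (E_a ⊕ E_b) ⊕ M1.
byte 0: 10000000 XOR 01100001 = 11100001
byte 1: 11101011 XOR 01100111 = 10001100
byte 2: 00111110 XOR 01100101 = 01011011
byte 3: 10101100 XOR 01101110 = 11000010
byte 4: 11011111 XOR 01110100 = 10101011
byte 5: 10000011 XOR 00100000 = 10100011
byte 6: 01010110 XOR 01000011 = 00010101
byte 7: 11001111 XOR 01100001 = 10101110
byte 8: 10100000 XOR 01101001 = 11001001

e1 8c 5b c2 ab a3 15 ae c9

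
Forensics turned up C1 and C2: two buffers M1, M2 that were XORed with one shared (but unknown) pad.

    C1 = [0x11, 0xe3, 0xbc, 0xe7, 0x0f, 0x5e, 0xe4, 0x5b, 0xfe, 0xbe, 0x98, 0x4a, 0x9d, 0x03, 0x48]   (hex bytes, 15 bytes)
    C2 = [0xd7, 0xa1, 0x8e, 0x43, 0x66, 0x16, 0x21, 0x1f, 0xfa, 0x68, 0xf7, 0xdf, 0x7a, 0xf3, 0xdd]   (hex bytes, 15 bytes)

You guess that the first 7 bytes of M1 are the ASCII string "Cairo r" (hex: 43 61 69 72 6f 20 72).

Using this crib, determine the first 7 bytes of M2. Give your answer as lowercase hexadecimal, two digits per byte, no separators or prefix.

85235bd60668b7

First, C1 ⊕ C2 = (M1 ⊕ K) ⊕ (M2 ⊕ K) = M1 ⊕ M2, so the key drops out. Then M2 = (M1 ⊕ M2) ⊕ M1 over the first 7 bytes.
byte 0: (11 ^ d7) ^ 43 = c6 ^ 43 = 85
byte 1: (e3 ^ a1) ^ 61 = 42 ^ 61 = 23
byte 2: (bc ^ 8e) ^ 69 = 32 ^ 69 = 5b
byte 3: (e7 ^ 43) ^ 72 = a4 ^ 72 = d6
byte 4: (0f ^ 66) ^ 6f = 69 ^ 6f = 06
byte 5: (5e ^ 16) ^ 20 = 48 ^ 20 = 68
byte 6: (e4 ^ 21) ^ 72 = c5 ^ 72 = b7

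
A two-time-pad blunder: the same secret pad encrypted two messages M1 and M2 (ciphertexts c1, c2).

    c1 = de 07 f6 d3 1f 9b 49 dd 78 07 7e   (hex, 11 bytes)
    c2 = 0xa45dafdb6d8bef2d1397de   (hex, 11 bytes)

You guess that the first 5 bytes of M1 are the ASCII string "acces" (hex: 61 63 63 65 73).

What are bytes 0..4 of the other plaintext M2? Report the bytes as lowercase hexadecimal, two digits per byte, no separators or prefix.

First, c1 ⊕ c2 = (M1 ⊕ K) ⊕ (M2 ⊕ K) = M1 ⊕ M2, so the key drops out. Then M2 = (M1 ⊕ M2) ⊕ M1 over the first 5 bytes.
byte 0: (de xor a4) xor 61 = 7a xor 61 = 1b
byte 1: (07 xor 5d) xor 63 = 5a xor 63 = 39
byte 2: (f6 xor af) xor 63 = 59 xor 63 = 3a
byte 3: (d3 xor db) xor 65 = 08 xor 65 = 6d
byte 4: (1f xor 6d) xor 73 = 72 xor 73 = 01

1b393a6d01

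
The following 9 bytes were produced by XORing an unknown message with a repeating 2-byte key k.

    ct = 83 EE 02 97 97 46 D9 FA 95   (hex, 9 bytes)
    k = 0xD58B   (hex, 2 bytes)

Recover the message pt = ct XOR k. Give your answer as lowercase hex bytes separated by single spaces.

56 65 d7 1c 42 cd 0c 71 40

The 2-byte key repeats, so the effective keystream is d5 8b d5 8b d5 8b d5 8b d5.
byte 0: 131 ^ 213 =  86
byte 1: 238 ^ 139 = 101
byte 2:   2 ^ 213 = 215
byte 3: 151 ^ 139 =  28
byte 4: 151 ^ 213 =  66
byte 5:  70 ^ 139 = 205
byte 6: 217 ^ 213 =  12
byte 7: 250 ^ 139 = 113
byte 8: 149 ^ 213 =  64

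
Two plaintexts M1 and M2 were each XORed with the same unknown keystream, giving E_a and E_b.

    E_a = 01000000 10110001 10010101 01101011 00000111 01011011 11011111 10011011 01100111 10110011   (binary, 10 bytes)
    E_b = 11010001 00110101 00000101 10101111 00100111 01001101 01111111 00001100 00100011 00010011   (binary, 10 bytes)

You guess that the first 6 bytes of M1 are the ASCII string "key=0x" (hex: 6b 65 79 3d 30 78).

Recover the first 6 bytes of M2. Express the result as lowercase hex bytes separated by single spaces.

First, E_a ⊕ E_b = (M1 ⊕ K) ⊕ (M2 ⊕ K) = M1 ⊕ M2, so the key drops out. Then M2 = (M1 ⊕ M2) ⊕ M1 over the first 6 bytes.
byte 0: (40 ⊕ d1) ⊕ 6b = 91 ⊕ 6b = fa
byte 1: (b1 ⊕ 35) ⊕ 65 = 84 ⊕ 65 = e1
byte 2: (95 ⊕ 05) ⊕ 79 = 90 ⊕ 79 = e9
byte 3: (6b ⊕ af) ⊕ 3d = c4 ⊕ 3d = f9
byte 4: (07 ⊕ 27) ⊕ 30 = 20 ⊕ 30 = 10
byte 5: (5b ⊕ 4d) ⊕ 78 = 16 ⊕ 78 = 6e

fa e1 e9 f9 10 6e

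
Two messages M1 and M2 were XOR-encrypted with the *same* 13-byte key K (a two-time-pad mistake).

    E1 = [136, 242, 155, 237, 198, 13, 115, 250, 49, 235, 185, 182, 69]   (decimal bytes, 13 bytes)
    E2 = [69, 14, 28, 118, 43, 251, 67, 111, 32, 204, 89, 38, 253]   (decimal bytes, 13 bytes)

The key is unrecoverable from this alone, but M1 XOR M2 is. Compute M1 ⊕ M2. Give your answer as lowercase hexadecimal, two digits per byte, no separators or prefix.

cdfc879bedf630951127e090b8

E1 ⊕ E2 = (M1 ⊕ K) ⊕ (M2 ⊕ K) = M1 ⊕ M2 — the shared key cancels under XOR.
byte 0: 88 ⊕ 45 = cd
byte 1: f2 ⊕ 0e = fc
byte 2: 9b ⊕ 1c = 87
byte 3: ed ⊕ 76 = 9b
byte 4: c6 ⊕ 2b = ed
byte 5: 0d ⊕ fb = f6
byte 6: 73 ⊕ 43 = 30
byte 7: fa ⊕ 6f = 95
byte 8: 31 ⊕ 20 = 11
byte 9: eb ⊕ cc = 27
byte 10: b9 ⊕ 59 = e0
byte 11: b6 ⊕ 26 = 90
byte 12: 45 ⊕ fd = b8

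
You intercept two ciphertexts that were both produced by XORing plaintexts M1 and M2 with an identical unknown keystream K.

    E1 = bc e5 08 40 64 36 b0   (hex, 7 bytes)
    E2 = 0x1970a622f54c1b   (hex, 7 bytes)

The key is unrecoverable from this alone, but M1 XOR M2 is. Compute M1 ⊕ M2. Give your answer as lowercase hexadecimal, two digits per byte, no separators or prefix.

E1 ⊕ E2 = (M1 ⊕ K) ⊕ (M2 ⊕ K) = M1 ⊕ M2 — the shared key cancels under XOR.
188 XOR  25 = 165
229 XOR 112 = 149
  8 XOR 166 = 174
 64 XOR  34 =  98
100 XOR 245 = 145
 54 XOR  76 = 122
176 XOR  27 = 171

a595ae62917aab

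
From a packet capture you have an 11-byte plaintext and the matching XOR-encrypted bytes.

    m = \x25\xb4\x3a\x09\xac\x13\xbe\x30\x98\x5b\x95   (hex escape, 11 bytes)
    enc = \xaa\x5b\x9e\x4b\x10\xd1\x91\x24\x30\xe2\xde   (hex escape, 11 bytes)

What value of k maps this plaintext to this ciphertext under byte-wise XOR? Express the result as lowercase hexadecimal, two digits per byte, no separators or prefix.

Since enc = m ⊕ k, XORing both sides with m gives k = m ⊕ enc.
byte 0: 25 ⊕ aa = 8f
byte 1: b4 ⊕ 5b = ef
byte 2: 3a ⊕ 9e = a4
byte 3: 09 ⊕ 4b = 42
byte 4: ac ⊕ 10 = bc
byte 5: 13 ⊕ d1 = c2
byte 6: be ⊕ 91 = 2f
byte 7: 30 ⊕ 24 = 14
byte 8: 98 ⊕ 30 = a8
byte 9: 5b ⊕ e2 = b9
byte 10: 95 ⊕ de = 4b

8fefa442bcc22f14a8b94b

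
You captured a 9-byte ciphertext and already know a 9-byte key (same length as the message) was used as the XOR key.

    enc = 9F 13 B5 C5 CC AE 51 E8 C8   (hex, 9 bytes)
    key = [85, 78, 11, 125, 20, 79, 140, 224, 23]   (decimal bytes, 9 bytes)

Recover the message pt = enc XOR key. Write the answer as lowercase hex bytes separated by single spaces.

XOR is its own inverse, so applying the key byte-wise gives the result directly.
9f xor 55 = ca
13 xor 4e = 5d
b5 xor 0b = be
c5 xor 7d = b8
cc xor 14 = d8
ae xor 4f = e1
51 xor 8c = dd
e8 xor e0 = 08
c8 xor 17 = df

ca 5d be b8 d8 e1 dd 08 df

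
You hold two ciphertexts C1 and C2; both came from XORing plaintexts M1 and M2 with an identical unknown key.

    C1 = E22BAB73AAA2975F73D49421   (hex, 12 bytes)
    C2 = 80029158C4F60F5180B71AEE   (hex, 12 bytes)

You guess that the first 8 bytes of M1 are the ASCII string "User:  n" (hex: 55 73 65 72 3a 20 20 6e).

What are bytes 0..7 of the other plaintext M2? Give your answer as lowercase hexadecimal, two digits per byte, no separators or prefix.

375a5f595474b860

First, C1 ⊕ C2 = (M1 ⊕ K) ⊕ (M2 ⊕ K) = M1 ⊕ M2, so the key drops out. Then M2 = (M1 ⊕ M2) ⊕ M1 over the first 8 bytes.
byte 0: (e2 XOR 80) XOR 55 = 62 XOR 55 = 37
byte 1: (2b XOR 02) XOR 73 = 29 XOR 73 = 5a
byte 2: (ab XOR 91) XOR 65 = 3a XOR 65 = 5f
byte 3: (73 XOR 58) XOR 72 = 2b XOR 72 = 59
byte 4: (aa XOR c4) XOR 3a = 6e XOR 3a = 54
byte 5: (a2 XOR f6) XOR 20 = 54 XOR 20 = 74
byte 6: (97 XOR 0f) XOR 20 = 98 XOR 20 = b8
byte 7: (5f XOR 51) XOR 6e = 0e XOR 6e = 60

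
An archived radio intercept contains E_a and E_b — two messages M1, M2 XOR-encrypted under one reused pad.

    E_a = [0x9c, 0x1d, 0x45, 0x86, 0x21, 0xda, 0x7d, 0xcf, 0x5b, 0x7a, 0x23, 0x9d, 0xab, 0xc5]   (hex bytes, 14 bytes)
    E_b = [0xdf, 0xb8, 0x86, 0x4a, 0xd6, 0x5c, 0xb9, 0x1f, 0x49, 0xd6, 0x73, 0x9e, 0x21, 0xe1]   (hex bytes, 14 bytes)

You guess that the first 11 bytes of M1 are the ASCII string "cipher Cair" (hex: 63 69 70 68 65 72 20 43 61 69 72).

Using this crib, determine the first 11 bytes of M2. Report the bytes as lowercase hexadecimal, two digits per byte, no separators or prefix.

20ccb3a492f4e49373c522

First, E_a ⊕ E_b = (M1 ⊕ K) ⊕ (M2 ⊕ K) = M1 ⊕ M2, so the key drops out. Then M2 = (M1 ⊕ M2) ⊕ M1 over the first 11 bytes.
byte 0: (9c ^ df) ^ 63 = 43 ^ 63 = 20
byte 1: (1d ^ b8) ^ 69 = a5 ^ 69 = cc
byte 2: (45 ^ 86) ^ 70 = c3 ^ 70 = b3
byte 3: (86 ^ 4a) ^ 68 = cc ^ 68 = a4
byte 4: (21 ^ d6) ^ 65 = f7 ^ 65 = 92
byte 5: (da ^ 5c) ^ 72 = 86 ^ 72 = f4
byte 6: (7d ^ b9) ^ 20 = c4 ^ 20 = e4
byte 7: (cf ^ 1f) ^ 43 = d0 ^ 43 = 93
byte 8: (5b ^ 49) ^ 61 = 12 ^ 61 = 73
byte 9: (7a ^ d6) ^ 69 = ac ^ 69 = c5
byte 10: (23 ^ 73) ^ 72 = 50 ^ 72 = 22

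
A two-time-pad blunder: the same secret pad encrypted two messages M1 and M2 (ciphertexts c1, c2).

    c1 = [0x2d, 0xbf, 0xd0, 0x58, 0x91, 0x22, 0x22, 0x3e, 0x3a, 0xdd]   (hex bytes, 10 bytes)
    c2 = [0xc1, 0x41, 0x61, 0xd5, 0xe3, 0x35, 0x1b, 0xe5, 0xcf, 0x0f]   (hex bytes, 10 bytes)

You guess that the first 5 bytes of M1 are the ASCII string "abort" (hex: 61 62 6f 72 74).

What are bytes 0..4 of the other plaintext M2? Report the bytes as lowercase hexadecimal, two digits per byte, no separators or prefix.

First, c1 ⊕ c2 = (M1 ⊕ K) ⊕ (M2 ⊕ K) = M1 ⊕ M2, so the key drops out. Then M2 = (M1 ⊕ M2) ⊕ M1 over the first 5 bytes.
byte 0: (2d XOR c1) XOR 61 = ec XOR 61 = 8d
byte 1: (bf XOR 41) XOR 62 = fe XOR 62 = 9c
byte 2: (d0 XOR 61) XOR 6f = b1 XOR 6f = de
byte 3: (58 XOR d5) XOR 72 = 8d XOR 72 = ff
byte 4: (91 XOR e3) XOR 74 = 72 XOR 74 = 06

8d9cdeff06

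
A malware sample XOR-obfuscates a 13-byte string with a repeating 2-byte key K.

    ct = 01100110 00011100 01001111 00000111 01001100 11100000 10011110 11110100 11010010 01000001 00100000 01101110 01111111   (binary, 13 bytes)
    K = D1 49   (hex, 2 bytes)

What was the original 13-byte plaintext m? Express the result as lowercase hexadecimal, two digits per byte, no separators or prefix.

b7559e4e9da94fbd0308f127ae

The 2-byte key repeats, so the effective keystream is d1 49 d1 49 d1 49 d1 49 d1 49 d1 49 d1.
byte 0: 01100110 XOR 11010001 = 10110111
byte 1: 00011100 XOR 01001001 = 01010101
byte 2: 01001111 XOR 11010001 = 10011110
byte 3: 00000111 XOR 01001001 = 01001110
byte 4: 01001100 XOR 11010001 = 10011101
byte 5: 11100000 XOR 01001001 = 10101001
byte 6: 10011110 XOR 11010001 = 01001111
byte 7: 11110100 XOR 01001001 = 10111101
byte 8: 11010010 XOR 11010001 = 00000011
byte 9: 01000001 XOR 01001001 = 00001000
byte 10: 00100000 XOR 11010001 = 11110001
byte 11: 01101110 XOR 01001001 = 00100111
byte 12: 01111111 XOR 11010001 = 10101110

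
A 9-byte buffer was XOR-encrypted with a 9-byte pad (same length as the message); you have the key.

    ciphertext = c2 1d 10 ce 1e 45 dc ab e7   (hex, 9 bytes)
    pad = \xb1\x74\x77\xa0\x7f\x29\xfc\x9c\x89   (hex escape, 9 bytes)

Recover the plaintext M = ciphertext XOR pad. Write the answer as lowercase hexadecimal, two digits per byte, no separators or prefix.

byte 0: c2 xor b1 = 73
byte 1: 1d xor 74 = 69
byte 2: 10 xor 77 = 67
byte 3: ce xor a0 = 6e
byte 4: 1e xor 7f = 61
byte 5: 45 xor 29 = 6c
byte 6: dc xor fc = 20
byte 7: ab xor 9c = 37
byte 8: e7 xor 89 = 6e

7369676e616c20376e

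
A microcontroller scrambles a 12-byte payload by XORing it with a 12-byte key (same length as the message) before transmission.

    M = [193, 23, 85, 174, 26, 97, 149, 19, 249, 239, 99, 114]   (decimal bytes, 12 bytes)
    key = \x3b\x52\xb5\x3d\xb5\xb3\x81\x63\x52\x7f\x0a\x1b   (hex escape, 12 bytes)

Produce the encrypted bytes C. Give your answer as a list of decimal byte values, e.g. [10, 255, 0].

[250, 69, 224, 147, 175, 210, 20, 112, 171, 144, 105, 105]

byte 0: c1 ^ 3b = fa
byte 1: 17 ^ 52 = 45
byte 2: 55 ^ b5 = e0
byte 3: ae ^ 3d = 93
byte 4: 1a ^ b5 = af
byte 5: 61 ^ b3 = d2
byte 6: 95 ^ 81 = 14
byte 7: 13 ^ 63 = 70
byte 8: f9 ^ 52 = ab
byte 9: ef ^ 7f = 90
byte 10: 63 ^ 0a = 69
byte 11: 72 ^ 1b = 69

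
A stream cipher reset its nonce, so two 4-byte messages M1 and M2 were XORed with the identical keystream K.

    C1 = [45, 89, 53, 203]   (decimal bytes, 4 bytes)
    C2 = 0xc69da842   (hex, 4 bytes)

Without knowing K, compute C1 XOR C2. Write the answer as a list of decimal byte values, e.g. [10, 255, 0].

[235, 196, 157, 137]

C1 ⊕ C2 = (M1 ⊕ K) ⊕ (M2 ⊕ K) = M1 ⊕ M2 — the shared key cancels under XOR.
 45 XOR 198 = 235
 89 XOR 157 = 196
 53 XOR 168 = 157
203 XOR  66 = 137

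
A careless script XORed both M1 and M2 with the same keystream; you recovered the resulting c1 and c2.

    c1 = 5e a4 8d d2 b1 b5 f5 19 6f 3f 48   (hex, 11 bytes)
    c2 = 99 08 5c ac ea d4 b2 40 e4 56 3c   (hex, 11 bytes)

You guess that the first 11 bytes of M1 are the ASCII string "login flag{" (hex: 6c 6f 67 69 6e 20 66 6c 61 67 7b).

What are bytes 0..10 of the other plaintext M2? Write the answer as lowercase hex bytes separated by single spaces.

ab c3 b6 17 35 41 21 35 ea 0e 0f

First, c1 ⊕ c2 = (M1 ⊕ K) ⊕ (M2 ⊕ K) = M1 ⊕ M2, so the key drops out. Then M2 = (M1 ⊕ M2) ⊕ M1 over the first 11 bytes.
byte 0: (5e ^ 99) ^ 6c = c7 ^ 6c = ab
byte 1: (a4 ^ 08) ^ 6f = ac ^ 6f = c3
byte 2: (8d ^ 5c) ^ 67 = d1 ^ 67 = b6
byte 3: (d2 ^ ac) ^ 69 = 7e ^ 69 = 17
byte 4: (b1 ^ ea) ^ 6e = 5b ^ 6e = 35
byte 5: (b5 ^ d4) ^ 20 = 61 ^ 20 = 41
byte 6: (f5 ^ b2) ^ 66 = 47 ^ 66 = 21
byte 7: (19 ^ 40) ^ 6c = 59 ^ 6c = 35
byte 8: (6f ^ e4) ^ 61 = 8b ^ 61 = ea
byte 9: (3f ^ 56) ^ 67 = 69 ^ 67 = 0e
byte 10: (48 ^ 3c) ^ 7b = 74 ^ 7b = 0f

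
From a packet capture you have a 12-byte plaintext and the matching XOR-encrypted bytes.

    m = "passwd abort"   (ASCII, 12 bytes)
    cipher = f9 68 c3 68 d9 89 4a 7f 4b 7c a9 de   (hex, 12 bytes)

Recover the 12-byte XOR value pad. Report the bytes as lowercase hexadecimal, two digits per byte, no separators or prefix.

8909b01baeed6a1e2913dbaa

Since cipher = m ⊕ pad, XORing both sides with m gives pad = m ⊕ cipher.
70 ^ f9 = 89
61 ^ 68 = 09
73 ^ c3 = b0
73 ^ 68 = 1b
77 ^ d9 = ae
64 ^ 89 = ed
20 ^ 4a = 6a
61 ^ 7f = 1e
62 ^ 4b = 29
6f ^ 7c = 13
72 ^ a9 = db
74 ^ de = aa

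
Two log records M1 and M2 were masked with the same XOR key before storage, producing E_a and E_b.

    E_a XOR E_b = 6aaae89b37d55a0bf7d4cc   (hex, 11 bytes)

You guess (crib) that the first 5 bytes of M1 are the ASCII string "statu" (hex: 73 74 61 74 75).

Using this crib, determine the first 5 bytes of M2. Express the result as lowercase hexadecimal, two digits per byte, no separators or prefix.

Since E_a ⊕ E_b = M1 ⊕ M2, XORing with the guessed M1 bytes yields the corresponding M2 bytes: M2 = (E_a ⊕ E_b) ⊕ M1.
6a ^ 73 = 19
aa ^ 74 = de
e8 ^ 61 = 89
9b ^ 74 = ef
37 ^ 75 = 42

19de89ef42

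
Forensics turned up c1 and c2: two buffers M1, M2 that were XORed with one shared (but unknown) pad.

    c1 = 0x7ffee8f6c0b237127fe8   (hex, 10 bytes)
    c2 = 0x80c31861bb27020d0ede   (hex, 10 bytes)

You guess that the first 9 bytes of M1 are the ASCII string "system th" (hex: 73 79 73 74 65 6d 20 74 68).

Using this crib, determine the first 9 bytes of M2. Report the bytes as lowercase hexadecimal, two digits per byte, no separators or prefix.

First, c1 ⊕ c2 = (M1 ⊕ K) ⊕ (M2 ⊕ K) = M1 ⊕ M2, so the key drops out. Then M2 = (M1 ⊕ M2) ⊕ M1 over the first 9 bytes.
byte 0: (7f ⊕ 80) ⊕ 73 = ff ⊕ 73 = 8c
byte 1: (fe ⊕ c3) ⊕ 79 = 3d ⊕ 79 = 44
byte 2: (e8 ⊕ 18) ⊕ 73 = f0 ⊕ 73 = 83
byte 3: (f6 ⊕ 61) ⊕ 74 = 97 ⊕ 74 = e3
byte 4: (c0 ⊕ bb) ⊕ 65 = 7b ⊕ 65 = 1e
byte 5: (b2 ⊕ 27) ⊕ 6d = 95 ⊕ 6d = f8
byte 6: (37 ⊕ 02) ⊕ 20 = 35 ⊕ 20 = 15
byte 7: (12 ⊕ 0d) ⊕ 74 = 1f ⊕ 74 = 6b
byte 8: (7f ⊕ 0e) ⊕ 68 = 71 ⊕ 68 = 19

8c4483e31ef8156b19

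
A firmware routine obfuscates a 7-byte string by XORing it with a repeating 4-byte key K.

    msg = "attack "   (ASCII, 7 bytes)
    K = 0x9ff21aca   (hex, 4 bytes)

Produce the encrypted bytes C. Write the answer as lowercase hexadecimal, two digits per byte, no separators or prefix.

fe866eabfc993a

The 4-byte key repeats, so the effective keystream is 9f f2 1a ca 9f f2 1a.
byte 0: 61 XOR 9f = fe
byte 1: 74 XOR f2 = 86
byte 2: 74 XOR 1a = 6e
byte 3: 61 XOR ca = ab
byte 4: 63 XOR 9f = fc
byte 5: 6b XOR f2 = 99
byte 6: 20 XOR 1a = 3a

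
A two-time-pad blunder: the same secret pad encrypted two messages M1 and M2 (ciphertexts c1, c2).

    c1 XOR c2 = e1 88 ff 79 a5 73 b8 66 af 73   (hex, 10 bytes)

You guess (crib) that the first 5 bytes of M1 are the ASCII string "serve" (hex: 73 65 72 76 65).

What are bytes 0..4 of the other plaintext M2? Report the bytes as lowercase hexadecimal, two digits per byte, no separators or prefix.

Since c1 ⊕ c2 = M1 ⊕ M2, XORing with the guessed M1 bytes yields the corresponding M2 bytes: M2 = (c1 ⊕ c2) ⊕ M1.
byte 0: e1 ⊕ 73 = 92
byte 1: 88 ⊕ 65 = ed
byte 2: ff ⊕ 72 = 8d
byte 3: 79 ⊕ 76 = 0f
byte 4: a5 ⊕ 65 = c0

92ed8d0fc0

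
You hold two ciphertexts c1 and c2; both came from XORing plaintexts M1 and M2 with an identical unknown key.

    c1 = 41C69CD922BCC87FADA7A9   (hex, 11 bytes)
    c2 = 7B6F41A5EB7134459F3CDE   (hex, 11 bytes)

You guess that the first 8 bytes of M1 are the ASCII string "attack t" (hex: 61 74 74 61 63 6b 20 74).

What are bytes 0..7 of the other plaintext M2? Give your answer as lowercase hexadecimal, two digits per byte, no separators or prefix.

First, c1 ⊕ c2 = (M1 ⊕ K) ⊕ (M2 ⊕ K) = M1 ⊕ M2, so the key drops out. Then M2 = (M1 ⊕ M2) ⊕ M1 over the first 8 bytes.
byte 0: (41 XOR 7b) XOR 61 = 3a XOR 61 = 5b
byte 1: (c6 XOR 6f) XOR 74 = a9 XOR 74 = dd
byte 2: (9c XOR 41) XOR 74 = dd XOR 74 = a9
byte 3: (d9 XOR a5) XOR 61 = 7c XOR 61 = 1d
byte 4: (22 XOR eb) XOR 63 = c9 XOR 63 = aa
byte 5: (bc XOR 71) XOR 6b = cd XOR 6b = a6
byte 6: (c8 XOR 34) XOR 20 = fc XOR 20 = dc
byte 7: (7f XOR 45) XOR 74 = 3a XOR 74 = 4e

5bdda91daaa6dc4e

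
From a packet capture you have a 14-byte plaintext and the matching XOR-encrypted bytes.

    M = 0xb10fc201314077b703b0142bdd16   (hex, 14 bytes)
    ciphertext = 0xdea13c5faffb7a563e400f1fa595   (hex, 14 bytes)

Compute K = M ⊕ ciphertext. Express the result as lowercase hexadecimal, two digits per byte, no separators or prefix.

Since ciphertext = M ⊕ K, XORing both sides with M gives K = M ⊕ ciphertext.
b1 ^ de = 6f
0f ^ a1 = ae
c2 ^ 3c = fe
01 ^ 5f = 5e
31 ^ af = 9e
40 ^ fb = bb
77 ^ 7a = 0d
b7 ^ 56 = e1
03 ^ 3e = 3d
b0 ^ 40 = f0
14 ^ 0f = 1b
2b ^ 1f = 34
dd ^ a5 = 78
16 ^ 95 = 83

6faefe5e9ebb0de13df01b347883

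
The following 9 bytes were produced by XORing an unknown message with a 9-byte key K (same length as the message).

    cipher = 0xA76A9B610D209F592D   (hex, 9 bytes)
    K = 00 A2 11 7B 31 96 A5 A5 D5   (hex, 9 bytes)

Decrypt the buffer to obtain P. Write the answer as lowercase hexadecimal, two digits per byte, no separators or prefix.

XOR is its own inverse, so applying the key byte-wise gives the result directly.
byte 0: a7 ⊕ 00 = a7
byte 1: 6a ⊕ a2 = c8
byte 2: 9b ⊕ 11 = 8a
byte 3: 61 ⊕ 7b = 1a
byte 4: 0d ⊕ 31 = 3c
byte 5: 20 ⊕ 96 = b6
byte 6: 9f ⊕ a5 = 3a
byte 7: 59 ⊕ a5 = fc
byte 8: 2d ⊕ d5 = f8

a7c88a1a3cb63afcf8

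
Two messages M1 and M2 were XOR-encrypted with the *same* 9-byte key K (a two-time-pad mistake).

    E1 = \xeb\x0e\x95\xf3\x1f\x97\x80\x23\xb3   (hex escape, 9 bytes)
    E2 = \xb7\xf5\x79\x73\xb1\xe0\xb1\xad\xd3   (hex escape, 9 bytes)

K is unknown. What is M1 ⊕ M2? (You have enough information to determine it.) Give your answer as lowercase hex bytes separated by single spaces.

5c fb ec 80 ae 77 31 8e 60

E1 ⊕ E2 = (M1 ⊕ K) ⊕ (M2 ⊕ K) = M1 ⊕ M2 — the shared key cancels under XOR.
byte 0: eb ^ b7 = 5c
byte 1: 0e ^ f5 = fb
byte 2: 95 ^ 79 = ec
byte 3: f3 ^ 73 = 80
byte 4: 1f ^ b1 = ae
byte 5: 97 ^ e0 = 77
byte 6: 80 ^ b1 = 31
byte 7: 23 ^ ad = 8e
byte 8: b3 ^ d3 = 60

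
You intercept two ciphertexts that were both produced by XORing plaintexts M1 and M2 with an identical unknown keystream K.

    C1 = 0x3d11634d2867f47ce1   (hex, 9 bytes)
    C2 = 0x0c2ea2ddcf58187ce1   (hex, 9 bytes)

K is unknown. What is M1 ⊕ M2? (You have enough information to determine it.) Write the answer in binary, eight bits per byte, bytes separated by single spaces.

C1 ⊕ C2 = (M1 ⊕ K) ⊕ (M2 ⊕ K) = M1 ⊕ M2 — the shared key cancels under XOR.
byte 0: 3d ⊕ 0c = 31
byte 1: 11 ⊕ 2e = 3f
byte 2: 63 ⊕ a2 = c1
byte 3: 4d ⊕ dd = 90
byte 4: 28 ⊕ cf = e7
byte 5: 67 ⊕ 58 = 3f
byte 6: f4 ⊕ 18 = ec
byte 7: 7c ⊕ 7c = 00
byte 8: e1 ⊕ e1 = 00

00110001 00111111 11000001 10010000 11100111 00111111 11101100 00000000 00000000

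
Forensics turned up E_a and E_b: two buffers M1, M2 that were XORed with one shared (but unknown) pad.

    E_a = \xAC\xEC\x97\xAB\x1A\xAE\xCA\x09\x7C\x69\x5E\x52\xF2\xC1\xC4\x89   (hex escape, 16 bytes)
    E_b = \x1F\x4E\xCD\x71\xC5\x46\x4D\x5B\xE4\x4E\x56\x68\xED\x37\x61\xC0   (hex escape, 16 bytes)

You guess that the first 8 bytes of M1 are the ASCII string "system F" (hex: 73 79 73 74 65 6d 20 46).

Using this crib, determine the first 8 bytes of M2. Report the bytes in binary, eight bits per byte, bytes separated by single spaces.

First, E_a ⊕ E_b = (M1 ⊕ K) ⊕ (M2 ⊕ K) = M1 ⊕ M2, so the key drops out. Then M2 = (M1 ⊕ M2) ⊕ M1 over the first 8 bytes.
byte 0: (ac ^ 1f) ^ 73 = b3 ^ 73 = c0
byte 1: (ec ^ 4e) ^ 79 = a2 ^ 79 = db
byte 2: (97 ^ cd) ^ 73 = 5a ^ 73 = 29
byte 3: (ab ^ 71) ^ 74 = da ^ 74 = ae
byte 4: (1a ^ c5) ^ 65 = df ^ 65 = ba
byte 5: (ae ^ 46) ^ 6d = e8 ^ 6d = 85
byte 6: (ca ^ 4d) ^ 20 = 87 ^ 20 = a7
byte 7: (09 ^ 5b) ^ 46 = 52 ^ 46 = 14

11000000 11011011 00101001 10101110 10111010 10000101 10100111 00010100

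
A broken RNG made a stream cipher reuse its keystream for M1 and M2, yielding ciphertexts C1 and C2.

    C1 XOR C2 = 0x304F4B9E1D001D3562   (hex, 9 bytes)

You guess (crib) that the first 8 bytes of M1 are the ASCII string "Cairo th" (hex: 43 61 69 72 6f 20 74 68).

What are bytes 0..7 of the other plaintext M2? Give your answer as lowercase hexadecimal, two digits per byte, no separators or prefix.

732e22ec7220695d

Since C1 ⊕ C2 = M1 ⊕ M2, XORing with the guessed M1 bytes yields the corresponding M2 bytes: M2 = (C1 ⊕ C2) ⊕ M1.
30 XOR 43 = 73
4f XOR 61 = 2e
4b XOR 69 = 22
9e XOR 72 = ec
1d XOR 6f = 72
00 XOR 20 = 20
1d XOR 74 = 69
35 XOR 68 = 5d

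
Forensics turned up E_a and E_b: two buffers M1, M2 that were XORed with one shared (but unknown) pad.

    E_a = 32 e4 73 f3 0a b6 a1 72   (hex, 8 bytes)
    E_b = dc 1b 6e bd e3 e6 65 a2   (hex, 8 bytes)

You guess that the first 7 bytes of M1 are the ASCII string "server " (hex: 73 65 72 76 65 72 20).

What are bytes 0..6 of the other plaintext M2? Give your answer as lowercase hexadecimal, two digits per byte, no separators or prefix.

First, E_a ⊕ E_b = (M1 ⊕ K) ⊕ (M2 ⊕ K) = M1 ⊕ M2, so the key drops out. Then M2 = (M1 ⊕ M2) ⊕ M1 over the first 7 bytes.
byte 0: (32 XOR dc) XOR 73 = ee XOR 73 = 9d
byte 1: (e4 XOR 1b) XOR 65 = ff XOR 65 = 9a
byte 2: (73 XOR 6e) XOR 72 = 1d XOR 72 = 6f
byte 3: (f3 XOR bd) XOR 76 = 4e XOR 76 = 38
byte 4: (0a XOR e3) XOR 65 = e9 XOR 65 = 8c
byte 5: (b6 XOR e6) XOR 72 = 50 XOR 72 = 22
byte 6: (a1 XOR 65) XOR 20 = c4 XOR 20 = e4

9d9a6f388c22e4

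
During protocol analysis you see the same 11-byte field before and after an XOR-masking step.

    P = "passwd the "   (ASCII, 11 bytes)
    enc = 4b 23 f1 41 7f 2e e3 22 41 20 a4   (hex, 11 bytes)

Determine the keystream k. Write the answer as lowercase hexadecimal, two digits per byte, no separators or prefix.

3b428232084ac356294584

Since enc = P ⊕ k, XORing both sides with P gives k = P ⊕ enc.
112 XOR  75 =  59
 97 XOR  35 =  66
115 XOR 241 = 130
115 XOR  65 =  50
119 XOR 127 =   8
100 XOR  46 =  74
 32 XOR 227 = 195
116 XOR  34 =  86
104 XOR  65 =  41
101 XOR  32 =  69
 32 XOR 164 = 132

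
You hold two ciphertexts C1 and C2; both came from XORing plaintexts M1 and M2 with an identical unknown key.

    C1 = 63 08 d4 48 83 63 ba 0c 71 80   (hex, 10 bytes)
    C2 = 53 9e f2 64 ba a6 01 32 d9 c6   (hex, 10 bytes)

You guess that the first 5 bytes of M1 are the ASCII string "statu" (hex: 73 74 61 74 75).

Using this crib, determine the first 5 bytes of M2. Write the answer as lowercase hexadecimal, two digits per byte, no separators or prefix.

43e247584c

First, C1 ⊕ C2 = (M1 ⊕ K) ⊕ (M2 ⊕ K) = M1 ⊕ M2, so the key drops out. Then M2 = (M1 ⊕ M2) ⊕ M1 over the first 5 bytes.
byte 0: (63 xor 53) xor 73 = 30 xor 73 = 43
byte 1: (08 xor 9e) xor 74 = 96 xor 74 = e2
byte 2: (d4 xor f2) xor 61 = 26 xor 61 = 47
byte 3: (48 xor 64) xor 74 = 2c xor 74 = 58
byte 4: (83 xor ba) xor 75 = 39 xor 75 = 4c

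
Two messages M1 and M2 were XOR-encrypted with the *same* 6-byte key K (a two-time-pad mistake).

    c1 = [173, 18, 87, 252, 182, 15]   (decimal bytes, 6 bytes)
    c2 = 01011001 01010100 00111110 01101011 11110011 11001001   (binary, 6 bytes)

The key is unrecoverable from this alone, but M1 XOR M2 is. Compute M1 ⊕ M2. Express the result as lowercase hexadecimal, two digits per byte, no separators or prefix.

c1 ⊕ c2 = (M1 ⊕ K) ⊕ (M2 ⊕ K) = M1 ⊕ M2 — the shared key cancels under XOR.
byte 0: ad xor 59 = f4
byte 1: 12 xor 54 = 46
byte 2: 57 xor 3e = 69
byte 3: fc xor 6b = 97
byte 4: b6 xor f3 = 45
byte 5: 0f xor c9 = c6

f446699745c6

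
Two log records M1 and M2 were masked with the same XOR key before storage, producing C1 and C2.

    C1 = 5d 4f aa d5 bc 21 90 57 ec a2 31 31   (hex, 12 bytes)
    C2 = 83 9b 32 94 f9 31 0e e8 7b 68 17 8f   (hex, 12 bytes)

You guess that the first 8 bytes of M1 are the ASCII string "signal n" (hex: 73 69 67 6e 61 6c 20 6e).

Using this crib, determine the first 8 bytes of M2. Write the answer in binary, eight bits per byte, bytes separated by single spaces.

First, C1 ⊕ C2 = (M1 ⊕ K) ⊕ (M2 ⊕ K) = M1 ⊕ M2, so the key drops out. Then M2 = (M1 ⊕ M2) ⊕ M1 over the first 8 bytes.
byte 0: (5d XOR 83) XOR 73 = de XOR 73 = ad
byte 1: (4f XOR 9b) XOR 69 = d4 XOR 69 = bd
byte 2: (aa XOR 32) XOR 67 = 98 XOR 67 = ff
byte 3: (d5 XOR 94) XOR 6e = 41 XOR 6e = 2f
byte 4: (bc XOR f9) XOR 61 = 45 XOR 61 = 24
byte 5: (21 XOR 31) XOR 6c = 10 XOR 6c = 7c
byte 6: (90 XOR 0e) XOR 20 = 9e XOR 20 = be
byte 7: (57 XOR e8) XOR 6e = bf XOR 6e = d1

10101101 10111101 11111111 00101111 00100100 01111100 10111110 11010001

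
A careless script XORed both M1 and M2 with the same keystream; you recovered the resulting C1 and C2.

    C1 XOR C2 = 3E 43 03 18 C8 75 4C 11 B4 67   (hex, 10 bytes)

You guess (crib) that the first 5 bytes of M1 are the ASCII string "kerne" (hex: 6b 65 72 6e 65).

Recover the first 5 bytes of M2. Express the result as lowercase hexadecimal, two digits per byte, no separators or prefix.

55267176ad

Since C1 ⊕ C2 = M1 ⊕ M2, XORing with the guessed M1 bytes yields the corresponding M2 bytes: M2 = (C1 ⊕ C2) ⊕ M1.
00111110 xor 01101011 = 01010101
01000011 xor 01100101 = 00100110
00000011 xor 01110010 = 01110001
00011000 xor 01101110 = 01110110
11001000 xor 01100101 = 10101101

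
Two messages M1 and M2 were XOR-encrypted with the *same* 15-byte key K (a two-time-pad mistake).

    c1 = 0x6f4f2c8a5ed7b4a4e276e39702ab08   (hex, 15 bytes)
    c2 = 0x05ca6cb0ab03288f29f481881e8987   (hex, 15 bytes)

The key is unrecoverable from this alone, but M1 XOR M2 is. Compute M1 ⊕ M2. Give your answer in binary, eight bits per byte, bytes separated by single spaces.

c1 ⊕ c2 = (M1 ⊕ K) ⊕ (M2 ⊕ K) = M1 ⊕ M2 — the shared key cancels under XOR.
111 ^   5 = 106
 79 ^ 202 = 133
 44 ^ 108 =  64
138 ^ 176 =  58
 94 ^ 171 = 245
215 ^   3 = 212
180 ^  40 = 156
164 ^ 143 =  43
226 ^  41 = 203
118 ^ 244 = 130
227 ^ 129 =  98
151 ^ 136 =  31
  2 ^  30 =  28
171 ^ 137 =  34
  8 ^ 135 = 143

01101010 10000101 01000000 00111010 11110101 11010100 10011100 00101011 11001011 10000010 01100010 00011111 00011100 00100010 10001111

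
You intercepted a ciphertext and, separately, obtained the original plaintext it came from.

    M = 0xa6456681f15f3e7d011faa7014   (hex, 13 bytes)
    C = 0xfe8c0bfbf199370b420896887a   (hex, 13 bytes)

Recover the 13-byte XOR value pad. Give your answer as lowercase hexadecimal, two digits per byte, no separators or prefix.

58c96d7a00c6097643173cf86e

Since C = M ⊕ pad, XORing both sides with M gives pad = M ⊕ C.
byte 0: 10100110 ⊕ 11111110 = 01011000
byte 1: 01000101 ⊕ 10001100 = 11001001
byte 2: 01100110 ⊕ 00001011 = 01101101
byte 3: 10000001 ⊕ 11111011 = 01111010
byte 4: 11110001 ⊕ 11110001 = 00000000
byte 5: 01011111 ⊕ 10011001 = 11000110
byte 6: 00111110 ⊕ 00110111 = 00001001
byte 7: 01111101 ⊕ 00001011 = 01110110
byte 8: 00000001 ⊕ 01000010 = 01000011
byte 9: 00011111 ⊕ 00001000 = 00010111
byte 10: 10101010 ⊕ 10010110 = 00111100
byte 11: 01110000 ⊕ 10001000 = 11111000
byte 12: 00010100 ⊕ 01111010 = 01101110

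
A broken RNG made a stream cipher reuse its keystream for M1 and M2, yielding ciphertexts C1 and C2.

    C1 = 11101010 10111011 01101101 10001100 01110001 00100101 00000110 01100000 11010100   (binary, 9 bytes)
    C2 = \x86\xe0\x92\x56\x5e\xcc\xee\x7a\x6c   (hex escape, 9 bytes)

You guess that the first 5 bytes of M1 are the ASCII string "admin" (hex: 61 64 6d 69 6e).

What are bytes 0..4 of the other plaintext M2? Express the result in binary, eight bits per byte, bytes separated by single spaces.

00001101 00111111 10010010 10110011 01000001

First, C1 ⊕ C2 = (M1 ⊕ K) ⊕ (M2 ⊕ K) = M1 ⊕ M2, so the key drops out. Then M2 = (M1 ⊕ M2) ⊕ M1 over the first 5 bytes.
byte 0: (ea xor 86) xor 61 = 6c xor 61 = 0d
byte 1: (bb xor e0) xor 64 = 5b xor 64 = 3f
byte 2: (6d xor 92) xor 6d = ff xor 6d = 92
byte 3: (8c xor 56) xor 69 = da xor 69 = b3
byte 4: (71 xor 5e) xor 6e = 2f xor 6e = 41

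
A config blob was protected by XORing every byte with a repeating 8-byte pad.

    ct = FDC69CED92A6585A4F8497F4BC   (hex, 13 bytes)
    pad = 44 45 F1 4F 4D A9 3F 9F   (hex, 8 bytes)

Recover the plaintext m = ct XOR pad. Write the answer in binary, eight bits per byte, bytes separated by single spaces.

10111001 10000011 01101101 10100010 11011111 00001111 01100111 11000101 00001011 11000001 01100110 10111011 11110001

The 8-byte key repeats, so the effective keystream is 44 45 f1 4f 4d a9 3f 9f 44 45 f1 4f 4d.
byte 0: 11111101 ^ 01000100 = 10111001
byte 1: 11000110 ^ 01000101 = 10000011
byte 2: 10011100 ^ 11110001 = 01101101
byte 3: 11101101 ^ 01001111 = 10100010
byte 4: 10010010 ^ 01001101 = 11011111
byte 5: 10100110 ^ 10101001 = 00001111
byte 6: 01011000 ^ 00111111 = 01100111
byte 7: 01011010 ^ 10011111 = 11000101
byte 8: 01001111 ^ 01000100 = 00001011
byte 9: 10000100 ^ 01000101 = 11000001
byte 10: 10010111 ^ 11110001 = 01100110
byte 11: 11110100 ^ 01001111 = 10111011
byte 12: 10111100 ^ 01001101 = 11110001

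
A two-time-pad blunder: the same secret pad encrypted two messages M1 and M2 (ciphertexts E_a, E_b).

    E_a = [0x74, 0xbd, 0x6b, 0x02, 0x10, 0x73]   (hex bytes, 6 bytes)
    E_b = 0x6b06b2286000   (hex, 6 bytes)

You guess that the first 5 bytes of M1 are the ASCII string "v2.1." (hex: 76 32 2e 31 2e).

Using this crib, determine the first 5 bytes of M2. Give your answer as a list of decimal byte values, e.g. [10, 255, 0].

First, E_a ⊕ E_b = (M1 ⊕ K) ⊕ (M2 ⊕ K) = M1 ⊕ M2, so the key drops out. Then M2 = (M1 ⊕ M2) ⊕ M1 over the first 5 bytes.
byte 0: (74 ⊕ 6b) ⊕ 76 = 1f ⊕ 76 = 69
byte 1: (bd ⊕ 06) ⊕ 32 = bb ⊕ 32 = 89
byte 2: (6b ⊕ b2) ⊕ 2e = d9 ⊕ 2e = f7
byte 3: (02 ⊕ 28) ⊕ 31 = 2a ⊕ 31 = 1b
byte 4: (10 ⊕ 60) ⊕ 2e = 70 ⊕ 2e = 5e

[105, 137, 247, 27, 94]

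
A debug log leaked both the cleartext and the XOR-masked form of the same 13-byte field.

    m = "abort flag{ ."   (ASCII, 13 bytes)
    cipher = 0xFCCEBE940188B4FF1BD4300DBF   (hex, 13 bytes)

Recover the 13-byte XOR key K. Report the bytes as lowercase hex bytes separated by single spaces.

Since cipher = m ⊕ K, XORing both sides with m gives K = m ⊕ cipher.
byte 0: 61 ⊕ fc = 9d
byte 1: 62 ⊕ ce = ac
byte 2: 6f ⊕ be = d1
byte 3: 72 ⊕ 94 = e6
byte 4: 74 ⊕ 01 = 75
byte 5: 20 ⊕ 88 = a8
byte 6: 66 ⊕ b4 = d2
byte 7: 6c ⊕ ff = 93
byte 8: 61 ⊕ 1b = 7a
byte 9: 67 ⊕ d4 = b3
byte 10: 7b ⊕ 30 = 4b
byte 11: 20 ⊕ 0d = 2d
byte 12: 2e ⊕ bf = 91

9d ac d1 e6 75 a8 d2 93 7a b3 4b 2d 91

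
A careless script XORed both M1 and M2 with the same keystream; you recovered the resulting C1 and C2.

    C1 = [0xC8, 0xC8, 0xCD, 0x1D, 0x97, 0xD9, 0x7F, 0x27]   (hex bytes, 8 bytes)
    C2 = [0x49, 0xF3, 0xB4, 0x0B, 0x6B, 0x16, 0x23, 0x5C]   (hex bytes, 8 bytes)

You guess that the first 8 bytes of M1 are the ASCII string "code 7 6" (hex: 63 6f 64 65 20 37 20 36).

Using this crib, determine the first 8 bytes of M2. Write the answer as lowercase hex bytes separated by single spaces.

First, C1 ⊕ C2 = (M1 ⊕ K) ⊕ (M2 ⊕ K) = M1 ⊕ M2, so the key drops out. Then M2 = (M1 ⊕ M2) ⊕ M1 over the first 8 bytes.
byte 0: (c8 ^ 49) ^ 63 = 81 ^ 63 = e2
byte 1: (c8 ^ f3) ^ 6f = 3b ^ 6f = 54
byte 2: (cd ^ b4) ^ 64 = 79 ^ 64 = 1d
byte 3: (1d ^ 0b) ^ 65 = 16 ^ 65 = 73
byte 4: (97 ^ 6b) ^ 20 = fc ^ 20 = dc
byte 5: (d9 ^ 16) ^ 37 = cf ^ 37 = f8
byte 6: (7f ^ 23) ^ 20 = 5c ^ 20 = 7c
byte 7: (27 ^ 5c) ^ 36 = 7b ^ 36 = 4d

e2 54 1d 73 dc f8 7c 4d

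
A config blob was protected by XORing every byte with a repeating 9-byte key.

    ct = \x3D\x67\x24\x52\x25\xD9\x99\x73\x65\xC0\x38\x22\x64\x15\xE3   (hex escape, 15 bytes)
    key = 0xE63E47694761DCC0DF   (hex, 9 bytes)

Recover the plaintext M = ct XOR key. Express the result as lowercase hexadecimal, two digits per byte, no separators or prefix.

db59633b62b845b3ba2606650d5282

The 9-byte key repeats, so the effective keystream is e6 3e 47 69 47 61 dc c0 df e6 3e 47 69 47 61.
byte 0: 3d XOR e6 = db
byte 1: 67 XOR 3e = 59
byte 2: 24 XOR 47 = 63
byte 3: 52 XOR 69 = 3b
byte 4: 25 XOR 47 = 62
byte 5: d9 XOR 61 = b8
byte 6: 99 XOR dc = 45
byte 7: 73 XOR c0 = b3
byte 8: 65 XOR df = ba
byte 9: c0 XOR e6 = 26
byte 10: 38 XOR 3e = 06
byte 11: 22 XOR 47 = 65
byte 12: 64 XOR 69 = 0d
byte 13: 15 XOR 47 = 52
byte 14: e3 XOR 61 = 82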